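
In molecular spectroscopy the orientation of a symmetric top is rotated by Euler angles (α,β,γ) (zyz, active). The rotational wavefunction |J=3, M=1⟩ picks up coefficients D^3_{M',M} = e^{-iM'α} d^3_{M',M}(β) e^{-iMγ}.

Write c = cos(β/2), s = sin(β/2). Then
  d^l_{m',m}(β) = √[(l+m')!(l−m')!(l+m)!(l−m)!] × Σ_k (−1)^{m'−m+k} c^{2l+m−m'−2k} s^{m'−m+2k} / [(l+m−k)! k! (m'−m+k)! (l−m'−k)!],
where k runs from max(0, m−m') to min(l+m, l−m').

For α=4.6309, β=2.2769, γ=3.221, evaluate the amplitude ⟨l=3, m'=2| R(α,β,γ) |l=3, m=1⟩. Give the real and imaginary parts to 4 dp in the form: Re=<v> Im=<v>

D^3_{2,1}(4.6309,2.2769,3.221) = e^{-i·2·4.6309}·d^3_{2,1}(2.2769)·e^{-i·1·3.221}. Compute d first:
With c≡cos(β/2)=0.419002 and s≡sin(β/2)=0.907985, N=[120·1·24·2]^{1/2}=75.894664
k: max(0,(1)−(2))=0 … min(3+(1),3−(2))=1
  k=0: (−1)^1·75.8947/(24)·0.4190^5·0.9080^1 = -0.037082
  k=1: (−1)^2·75.8947/(12)·0.4190^3·0.9080^3 = +0.348270
d^3_{2,1}(2.2769) = -0.037082 +0.348270 = +0.311188
Phases: e^{-i·(2)·4.6309}=-0.986748-0.162257i, e^{-i·(1)·3.221}=-0.996849+0.079324i ⇒ D=+0.310102+0.025976i

Re=0.3101 Im=0.0260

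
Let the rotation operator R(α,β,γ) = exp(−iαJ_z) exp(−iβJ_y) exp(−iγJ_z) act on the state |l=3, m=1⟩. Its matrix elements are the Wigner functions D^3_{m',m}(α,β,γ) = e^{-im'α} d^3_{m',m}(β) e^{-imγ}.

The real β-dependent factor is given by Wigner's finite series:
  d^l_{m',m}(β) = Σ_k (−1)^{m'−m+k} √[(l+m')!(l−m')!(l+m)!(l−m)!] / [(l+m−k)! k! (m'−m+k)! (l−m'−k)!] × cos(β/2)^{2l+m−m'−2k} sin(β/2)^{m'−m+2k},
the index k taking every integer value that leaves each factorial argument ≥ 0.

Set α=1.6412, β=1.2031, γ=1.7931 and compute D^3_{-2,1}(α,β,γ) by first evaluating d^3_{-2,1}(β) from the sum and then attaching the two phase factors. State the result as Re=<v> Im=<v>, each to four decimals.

Re=0.0400 Im=0.4894

D^3_{-2,1}(1.6412,1.2031,1.7931) = e^{-i·-2·1.6412}·d^3_{-2,1}(1.2031)·e^{-i·1·1.7931}. Compute d first:
Half-angle: c=0.824459, s=0.565921. N=√(1·120·24·2)=75.894664
k: max(0,(1)−(-2))=3 … min(3+(1),3−(-2))=4
  k=3: (−1)^0·75.8947/(12)·0.8245^3·0.5659^3 = +0.642400
  k=4: (−1)^1·75.8947/(24)·0.8245^1·0.5659^5 = -0.151338
d^3_{-2,1}(1.2031) = +0.642400 -0.151338 = +0.491062
Attach z-rotation phases: D = e^{-i(-2)(1.6412)}·(+0.491062)·e^{-i(1)(1.7931)} = +0.039975+0.489432i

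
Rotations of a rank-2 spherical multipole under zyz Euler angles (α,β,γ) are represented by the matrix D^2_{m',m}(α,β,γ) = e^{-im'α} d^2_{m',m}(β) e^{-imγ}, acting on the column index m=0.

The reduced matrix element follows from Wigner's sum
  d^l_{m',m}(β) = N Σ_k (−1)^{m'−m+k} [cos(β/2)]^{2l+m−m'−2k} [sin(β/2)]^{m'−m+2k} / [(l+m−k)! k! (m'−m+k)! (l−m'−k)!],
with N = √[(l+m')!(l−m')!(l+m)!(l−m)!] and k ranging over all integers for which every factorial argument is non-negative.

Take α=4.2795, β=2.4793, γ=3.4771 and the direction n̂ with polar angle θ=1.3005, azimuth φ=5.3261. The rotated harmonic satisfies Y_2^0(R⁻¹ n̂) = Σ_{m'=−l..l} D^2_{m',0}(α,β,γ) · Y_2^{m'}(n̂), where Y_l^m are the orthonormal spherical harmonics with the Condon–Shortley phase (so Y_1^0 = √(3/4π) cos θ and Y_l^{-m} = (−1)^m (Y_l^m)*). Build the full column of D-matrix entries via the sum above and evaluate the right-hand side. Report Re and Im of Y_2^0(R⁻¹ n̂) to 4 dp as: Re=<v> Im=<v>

Need the full column D^2_{m',0} for m'=−2..2 at α=4.2795, β=2.4793, γ=3.4771.
cos(β/2)=0.325127, sin(β/2)=0.945670
d^2_{-2,0}: single k=2 term ⇒ +0.231559;  D = -0.150061+0.176355i
d^2_{-1,0}: k∈[1..2] ⇒ +0.079611 -0.673517 = -0.593905;  D = +0.249140+0.539122i
d^2_{0,0}: k∈[0..2] ⇒ +0.011174 -0.378134 +0.799759 = +0.432798;  D = +0.432798+0.000000i
d^2_{1,0}: k∈[0..1] ⇒ -0.079611 +0.673517 = +0.593905;  D = -0.249140+0.539122i
d^2_{2,0}: single k=0 term ⇒ +0.231559;  D = -0.150061-0.176355i
Y_2^{m'}(θ=1.3005,φ=5.3261) and Σ D·Y over m':
  (-0.1501+0.1764i)·(-0.1208+0.3378i)  (+0.2491+0.5391i)·(+0.1145+0.1625i)  (+0.4328+0.0000i)·(-0.2479+0.0000i)  (-0.2491+0.5391i)·(-0.1145+0.1625i)  (-0.1501-0.1764i)·(-0.1208-0.3378i)
Y_2^0(R⁻¹ n̂) = -0.308387+0.000000i

Re=-0.3084 Im=0.0000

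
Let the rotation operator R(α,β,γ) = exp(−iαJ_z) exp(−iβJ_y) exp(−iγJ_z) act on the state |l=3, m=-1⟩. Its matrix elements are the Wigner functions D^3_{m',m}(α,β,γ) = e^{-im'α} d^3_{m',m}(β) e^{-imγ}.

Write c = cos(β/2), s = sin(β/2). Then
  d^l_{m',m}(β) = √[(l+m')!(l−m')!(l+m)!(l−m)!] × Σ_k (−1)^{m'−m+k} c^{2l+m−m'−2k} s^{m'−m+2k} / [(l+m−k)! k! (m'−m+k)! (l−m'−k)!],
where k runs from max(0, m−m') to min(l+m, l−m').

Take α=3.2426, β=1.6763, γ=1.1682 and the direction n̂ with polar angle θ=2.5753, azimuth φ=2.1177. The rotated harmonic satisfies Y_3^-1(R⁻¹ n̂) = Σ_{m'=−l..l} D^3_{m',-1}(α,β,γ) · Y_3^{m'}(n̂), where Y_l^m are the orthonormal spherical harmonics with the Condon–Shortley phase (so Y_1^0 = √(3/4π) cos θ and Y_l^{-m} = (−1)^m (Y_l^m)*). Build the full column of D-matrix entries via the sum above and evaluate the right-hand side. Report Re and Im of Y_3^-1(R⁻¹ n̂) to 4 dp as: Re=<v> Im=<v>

Re=0.0200 Im=-0.1492

Need the full column D^3_{m',-1} for m'=−3..3 at α=3.2426, β=1.6763, γ=1.1682.
cos(β/2)=0.668839, sin(β/2)=0.743407
d^3_{-3,-1}: single k=2 term ⇒ +0.428337;  D = -0.042581-0.426216i
d^3_{-2,-1}: k∈[1..2] ⇒ +0.314656 -0.777455 = -0.462799;  D = -0.092208-0.453521i
d^3_{-1,-1}: k∈[0..2] ⇒ +0.089522 -0.884770 +0.819788 = +0.024540;  D = -0.007289-0.023432i
d^3_{0,-1}: k∈[0..2] ⇒ -0.344688 +1.277489 -0.526073 = +0.406728;  D = +0.159360+0.374209i
d^3_{1,-1}: k∈[0..2] ⇒ +0.663578 -1.093050 +0.168795 = -0.260678;  D = +0.125799+0.228314i
d^3_{2,-1}: k∈[0..1] ⇒ -0.777455 +0.480236 = -0.297219;  D = -0.168952-0.244529i
d^3_{3,-1}: single k=0 term ⇒ +0.529171;  D = -0.343170-0.402810i
Y_3^{m'}(θ=2.5753,φ=2.1177) and Σ D·Y over m':
  (-0.0426-0.4262i)·(+0.0643-0.0045i)  (-0.0922-0.4535i)·(+0.1140-0.2205i)  (-0.0073-0.0234i)·(-0.2309-0.3792i)  (+0.1594+0.3742i)·(-0.1766+0.0000i)  (+0.1258+0.2283i)·(+0.2309-0.3792i)  (-0.1690-0.2445i)·(+0.1140+0.2205i)  (-0.3432-0.4028i)·(-0.0643-0.0045i)
Y_3^-1(R⁻¹ n̂) = +0.020021-0.149154i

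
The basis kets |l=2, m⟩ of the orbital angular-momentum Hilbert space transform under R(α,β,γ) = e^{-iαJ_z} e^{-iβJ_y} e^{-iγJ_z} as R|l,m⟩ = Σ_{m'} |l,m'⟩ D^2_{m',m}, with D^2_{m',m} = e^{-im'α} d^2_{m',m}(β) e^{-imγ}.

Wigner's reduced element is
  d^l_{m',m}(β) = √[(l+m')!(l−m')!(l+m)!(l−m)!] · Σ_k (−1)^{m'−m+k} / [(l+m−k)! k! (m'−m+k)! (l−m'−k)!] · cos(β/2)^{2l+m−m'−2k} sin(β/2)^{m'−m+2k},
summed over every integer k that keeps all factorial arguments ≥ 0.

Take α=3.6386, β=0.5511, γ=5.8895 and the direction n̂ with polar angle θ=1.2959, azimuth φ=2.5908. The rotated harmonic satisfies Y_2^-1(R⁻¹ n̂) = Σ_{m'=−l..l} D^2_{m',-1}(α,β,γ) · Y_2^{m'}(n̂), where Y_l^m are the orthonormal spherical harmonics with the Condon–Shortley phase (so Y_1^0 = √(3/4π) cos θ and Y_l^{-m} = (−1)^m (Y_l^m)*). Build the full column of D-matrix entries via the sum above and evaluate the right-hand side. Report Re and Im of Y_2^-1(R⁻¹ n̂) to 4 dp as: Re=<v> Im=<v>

Need the full column D^2_{m',-1} for m'=−2..2 at α=3.6386, β=0.5511, γ=5.8895.
cos(β/2)=0.962276, sin(β/2)=0.272076
d^2_{-2,-1}: single k=1 term ⇒ +0.484863;  D = +0.400085+0.273906i
d^2_{-1,-1}: k∈[0..1] ⇒ +0.857429 -0.205637 = +0.651792;  D = -0.648316-0.067225i
d^2_{0,-1}: k∈[0..1] ⇒ -0.593834 +0.047473 = -0.546361;  D = -0.504565+0.209581i
d^2_{1,-1}: k∈[0..1] ⇒ +0.205637 -0.005480 = +0.200157;  D = -0.125874+0.155624i
d^2_{2,-1}: single k=0 term ⇒ -0.038762;  D = -0.007058+0.038114i
Y_2^{m'}(θ=1.2959,φ=2.5908) and Σ D·Y over m':
  (+0.4001+0.2739i)·(+0.1618+0.3191i)  (-0.6483-0.0672i)·(-0.1720-0.1056i)  (-0.5046+0.2096i)·(-0.2457+0.0000i)  (-0.1259+0.1556i)·(+0.1720-0.1056i)  (-0.0071+0.0381i)·(+0.1618-0.3191i)
Y_2^-1(R⁻¹ n̂) = +0.211487+0.249036i

Re=0.2115 Im=0.2490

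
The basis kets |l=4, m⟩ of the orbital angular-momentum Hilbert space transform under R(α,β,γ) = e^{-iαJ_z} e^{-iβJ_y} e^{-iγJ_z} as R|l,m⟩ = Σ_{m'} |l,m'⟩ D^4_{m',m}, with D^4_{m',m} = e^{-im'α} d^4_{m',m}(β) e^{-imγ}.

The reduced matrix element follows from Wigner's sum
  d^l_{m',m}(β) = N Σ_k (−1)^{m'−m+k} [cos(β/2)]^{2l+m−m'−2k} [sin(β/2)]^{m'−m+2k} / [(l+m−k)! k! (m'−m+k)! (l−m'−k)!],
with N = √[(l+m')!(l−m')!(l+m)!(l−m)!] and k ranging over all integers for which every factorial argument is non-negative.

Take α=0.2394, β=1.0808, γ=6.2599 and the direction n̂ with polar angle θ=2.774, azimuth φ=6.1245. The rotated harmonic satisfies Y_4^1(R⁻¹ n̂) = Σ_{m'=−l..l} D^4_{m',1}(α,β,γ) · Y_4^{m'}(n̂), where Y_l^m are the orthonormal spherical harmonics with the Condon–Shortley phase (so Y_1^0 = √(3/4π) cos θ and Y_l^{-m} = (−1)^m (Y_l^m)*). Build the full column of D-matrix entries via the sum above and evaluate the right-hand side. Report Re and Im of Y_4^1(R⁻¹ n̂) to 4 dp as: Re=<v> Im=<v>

Need the full column D^4_{m',1} for m'=−4..4 at α=0.2394, β=1.0808, γ=6.2599.
cos(β/2)=0.857503, sin(β/2)=0.514479
d^4_{-4,1}: single k=5 term ⇒ +0.170075;  D = +0.094610+0.141330i
d^4_{-3,1}: k∈[4..5] ⇒ +0.501109 -0.108230 = +0.392879;  D = +0.289735+0.265344i
d^4_{-2,1}: k∈[3..5] ⇒ +0.892886 -0.482116 +0.034709 = +0.445480;  D = +0.390499+0.214389i
d^4_{-1,1}: k∈[2..5] ⇒ +1.052323 -1.136409 +0.204535 -0.004908 = +0.115542;  D = +0.111578+0.030003i
d^4_{0,1}: k∈[1..4] ⇒ +0.784390 -1.694133 +0.609834 -0.036587 = -0.336496;  D = -0.336404-0.007835i
d^4_{1,1}: k∈[0..3] ⇒ +0.292338 -1.578485 +1.136409 -0.136357 = -0.286095;  D = -0.279440+0.061349i
d^4_{2,1}: k∈[0..2] ⇒ -0.744138 +1.339330 -0.321411 = +0.273781;  D = +0.245865-0.120443i
d^4_{3,1}: k∈[0..1] ⇒ +0.835256 -0.501109 = +0.334147;  D = +0.256661-0.213961i
d^4_{4,1}: single k=0 term ⇒ -0.472471;  D = -0.280822+0.379957i
Y_4^{m'}(θ=2.774,φ=6.1245) and Σ D·Y over m':
  (+0.0946+0.1413i)·(+0.0059+0.0044i)  (+0.2897+0.2653i)·(-0.0482-0.0248i)  (+0.3905+0.2144i)·(+0.2092+0.0687i)  (+0.1116+0.0300i)·(-0.4850-0.0776i)  (-0.3364-0.0078i)·(+0.3616+0.0000i)  (-0.2794+0.0613i)·(+0.4850-0.0776i)  (+0.2459-0.1204i)·(+0.2092-0.0687i)  (+0.2567-0.2140i)·(+0.0482-0.0248i)  (-0.2808+0.3800i)·(+0.0059-0.0044i)
Y_4^1(R⁻¹ n̂) = -0.194473+0.023060i

Re=-0.1945 Im=0.0231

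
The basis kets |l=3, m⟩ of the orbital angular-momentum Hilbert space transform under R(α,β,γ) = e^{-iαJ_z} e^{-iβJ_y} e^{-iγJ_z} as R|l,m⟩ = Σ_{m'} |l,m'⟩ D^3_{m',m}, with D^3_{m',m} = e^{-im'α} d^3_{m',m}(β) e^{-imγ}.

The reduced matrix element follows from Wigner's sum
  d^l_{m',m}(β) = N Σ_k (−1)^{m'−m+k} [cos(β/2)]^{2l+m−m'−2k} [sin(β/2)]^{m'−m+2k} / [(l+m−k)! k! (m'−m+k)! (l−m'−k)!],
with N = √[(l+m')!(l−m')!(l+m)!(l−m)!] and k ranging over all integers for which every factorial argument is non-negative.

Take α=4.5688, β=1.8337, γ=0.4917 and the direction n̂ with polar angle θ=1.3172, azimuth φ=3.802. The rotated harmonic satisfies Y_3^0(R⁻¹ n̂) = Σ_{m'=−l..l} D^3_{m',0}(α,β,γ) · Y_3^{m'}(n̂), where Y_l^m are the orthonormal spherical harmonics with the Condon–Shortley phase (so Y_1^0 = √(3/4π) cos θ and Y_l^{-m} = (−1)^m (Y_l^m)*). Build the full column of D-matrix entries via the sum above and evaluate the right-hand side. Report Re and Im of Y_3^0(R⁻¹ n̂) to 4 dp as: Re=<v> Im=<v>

Need the full column D^3_{m',0} for m'=−3..3 at α=4.5688, β=1.8337, γ=0.4917.
cos(β/2)=0.608323, sin(β/2)=0.793689
d^3_{-3,0}: single k=3 term ⇒ +0.503350;  D = +0.210183+0.457367i
d^3_{-2,0}: k∈[2..3] ⇒ +0.472497 -0.804325 = -0.331828;  D = +0.318238-0.093989i
d^3_{-1,0}: k∈[1..3] ⇒ +0.229041 -1.169679 +0.663709 = -0.276929;  D = +0.039627+0.274079i
d^3_{0,0}: k∈[0..3] ⇒ +0.050677 -0.776393 +1.321641 -0.249979 = +0.345946;  D = +0.345946+0.000000i
d^3_{1,0}: k∈[0..2] ⇒ -0.229041 +1.169679 -0.663709 = +0.276929;  D = -0.039627+0.274079i
d^3_{2,0}: k∈[0..1] ⇒ +0.472497 -0.804325 = -0.331828;  D = +0.318238+0.093989i
d^3_{3,0}: single k=0 term ⇒ -0.503350;  D = -0.210183+0.457367i
Y_3^{m'}(θ=1.3172,φ=3.802) and Σ D·Y over m':
  (+0.2102+0.4574i)·(+0.1510+0.3470i)  (+0.3182-0.0940i)·(+0.0594-0.2328i)  (+0.0396+0.2741i)·(+0.1693-0.1315i)  (+0.3459+0.0000i)·(-0.2514+0.0000i)  (-0.0396+0.2741i)·(-0.1693-0.1315i)  (+0.3182+0.0940i)·(+0.0594+0.2328i)  (-0.2102+0.4574i)·(-0.1510+0.3470i)
Y_3^0(R⁻¹ n̂) = -0.261356+0.000000i

Re=-0.2614 Im=0.0000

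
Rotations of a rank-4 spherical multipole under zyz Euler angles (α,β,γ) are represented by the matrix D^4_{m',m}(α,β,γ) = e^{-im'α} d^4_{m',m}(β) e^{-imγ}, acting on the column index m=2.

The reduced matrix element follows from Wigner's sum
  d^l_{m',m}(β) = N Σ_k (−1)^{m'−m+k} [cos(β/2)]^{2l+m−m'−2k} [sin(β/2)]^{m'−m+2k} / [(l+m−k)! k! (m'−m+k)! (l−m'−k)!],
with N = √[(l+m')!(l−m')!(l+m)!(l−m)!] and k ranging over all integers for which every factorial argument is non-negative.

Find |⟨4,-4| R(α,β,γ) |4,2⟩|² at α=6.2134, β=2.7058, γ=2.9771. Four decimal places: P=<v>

D^4_{-4,2}(6.2134,2.7058,2.9771) = e^{-i·-4·6.2134}·d^4_{-4,2}(2.7058)·e^{-i·2·2.9771}. Compute d first:
With c≡cos(β/2)=0.216176 and s≡sin(β/2)=0.976354, N=[1·40320·720·2]^{1/2}=7619.763776
k∈{6} keeps every argument non-negative
  k=6: (−1)^0·7619.7638/(1440)·0.2162^2·0.9764^6 = +0.214210
d^4_{-4,2}(2.7058) = +0.214210
|D^4_{-4,2}|² = |d^4_{-4,2}(β)|² = (+0.214210)² = 0.045886 (the z-rotation phases have unit modulus)

P=0.0459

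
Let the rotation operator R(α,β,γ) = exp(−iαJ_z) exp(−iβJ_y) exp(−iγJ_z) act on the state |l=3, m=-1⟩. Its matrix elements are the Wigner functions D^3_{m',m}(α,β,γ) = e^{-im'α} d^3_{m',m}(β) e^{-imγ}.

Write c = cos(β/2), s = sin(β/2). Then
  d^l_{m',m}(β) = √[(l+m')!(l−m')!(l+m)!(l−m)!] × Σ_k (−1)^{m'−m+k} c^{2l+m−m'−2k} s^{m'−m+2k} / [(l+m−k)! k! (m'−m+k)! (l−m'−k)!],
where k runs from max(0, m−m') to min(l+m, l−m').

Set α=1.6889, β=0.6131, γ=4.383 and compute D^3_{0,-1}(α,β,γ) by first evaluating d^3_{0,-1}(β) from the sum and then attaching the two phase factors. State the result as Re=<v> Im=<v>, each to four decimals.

Re=0.1890 Im=0.5528

First d^3_{0,-1}(β=0.6131), then the phase factors e^{-i(0)α} and e^{-i(-1)γ}:
Half-angle: c=0.953380, s=0.301771. N=√(6·6·2·24)=41.569219
k∈{0,1,2} keeps every argument non-negative
  k=0: (−1)^1·41.5692/(12)·0.9534^5·0.3018^1 = -0.823378
  k=1: (−1)^2·41.5692/(4)·0.9534^3·0.3018^3 = +0.247482
  k=2: (−1)^3·41.5692/(12)·0.9534^1·0.3018^5 = -0.008265
d^3_{0,-1}(0.6131) = -0.823378 +0.247482 -0.008265 = -0.584161
D = (+1.000000+0.000000i)·(-0.584161)·(-0.323465-0.946240i) = +0.188956+0.552757i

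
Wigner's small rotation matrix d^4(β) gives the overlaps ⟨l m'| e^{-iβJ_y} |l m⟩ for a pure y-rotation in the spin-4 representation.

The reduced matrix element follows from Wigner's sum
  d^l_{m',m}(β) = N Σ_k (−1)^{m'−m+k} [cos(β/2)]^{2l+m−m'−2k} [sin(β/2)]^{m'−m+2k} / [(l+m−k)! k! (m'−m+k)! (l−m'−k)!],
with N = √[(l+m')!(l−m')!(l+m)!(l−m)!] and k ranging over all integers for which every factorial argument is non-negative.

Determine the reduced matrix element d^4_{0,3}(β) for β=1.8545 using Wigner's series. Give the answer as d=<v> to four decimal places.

d^4_{0,3}(β=1.8545) via Wigner's sum:
With c≡cos(β/2)=0.600036 and s≡sin(β/2)=0.799973, N=[24·24·5040·1]^{1/2}=1703.830978
The bounds max(0,m−m')=3 and min(l+m,l−m')=4 give 2 terms
  k=3: (−1)^0·1703.8310/(144)·0.6000^5·0.8000^3 = +0.471169
  k=4: (−1)^1·1703.8310/(144)·0.6000^3·0.8000^5 = -0.837476
d^4_{0,3}(1.8545) = +0.471169 -0.837476 = -0.366307

d=-0.3663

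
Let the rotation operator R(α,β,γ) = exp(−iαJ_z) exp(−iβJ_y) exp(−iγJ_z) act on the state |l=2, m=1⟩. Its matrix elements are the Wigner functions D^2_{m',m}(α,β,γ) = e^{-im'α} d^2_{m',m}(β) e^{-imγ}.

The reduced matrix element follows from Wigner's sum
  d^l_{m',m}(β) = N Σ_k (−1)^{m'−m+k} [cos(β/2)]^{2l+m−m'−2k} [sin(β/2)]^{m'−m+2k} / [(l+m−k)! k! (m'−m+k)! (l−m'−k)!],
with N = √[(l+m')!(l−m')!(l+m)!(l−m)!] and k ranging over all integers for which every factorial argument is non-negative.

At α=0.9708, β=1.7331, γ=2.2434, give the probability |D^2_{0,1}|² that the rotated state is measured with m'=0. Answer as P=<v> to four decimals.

P=0.0381

First d^2_{0,1}(β=1.7331), then the phase factors e^{-i(0)α} and e^{-i(1)γ}:
With c≡cos(β/2)=0.647460 and s≡sin(β/2)=0.762100, N=[2·2·6·1]^{1/2}=4.898979
k: max(0,(1)−(0))=1 … min(2+(1),2−(0))=2
  k=1: (−1)^0·4.8990/(2)·0.6475^3·0.7621^1 = +0.506670
  k=2: (−1)^1·4.8990/(2)·0.6475^1·0.7621^3 = -0.701978
d^2_{0,1}(1.7331) = +0.506670 -0.701978 = -0.195308
|D^2_{0,1}|² = |d^2_{0,1}(β)|² = (-0.195308)² = 0.038145 (the z-rotation phases have unit modulus)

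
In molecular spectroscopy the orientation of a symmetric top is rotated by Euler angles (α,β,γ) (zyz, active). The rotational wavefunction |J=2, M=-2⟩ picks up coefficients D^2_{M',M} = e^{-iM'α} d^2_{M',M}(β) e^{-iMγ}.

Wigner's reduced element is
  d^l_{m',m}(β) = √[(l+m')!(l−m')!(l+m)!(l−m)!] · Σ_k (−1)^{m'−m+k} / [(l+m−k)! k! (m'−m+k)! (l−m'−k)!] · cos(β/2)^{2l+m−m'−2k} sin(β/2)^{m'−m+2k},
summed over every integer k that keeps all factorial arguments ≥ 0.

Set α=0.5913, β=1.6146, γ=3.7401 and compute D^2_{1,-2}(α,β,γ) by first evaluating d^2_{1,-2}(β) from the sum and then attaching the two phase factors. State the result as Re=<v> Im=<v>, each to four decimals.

D^2_{1,-2}(0.5913,1.6146,3.7401) = e^{-i·1·0.5913}·d^2_{1,-2}(1.6146)·e^{-i·-2·3.7401}. Compute d first:
With c≡cos(β/2)=0.691451 and s≡sin(β/2)=0.722423, N=[6·1·1·24]^{1/2}=12.000000
k: max(0,(-2)−(1))=0 … min(2+(-2),2−(1))=0
  k=0: (−1)^3·12.0000/(6)·0.6915^1·0.7224^3 = -0.521394
d^2_{1,-2}(1.6146) = -0.521394
Phases: e^{-i·(1)·0.5913}=+0.830217-0.557441i, e^{-i·(-2)·3.7401}=+0.365139+0.930953i ⇒ D=-0.428636-0.296856i

Re=-0.4286 Im=-0.2969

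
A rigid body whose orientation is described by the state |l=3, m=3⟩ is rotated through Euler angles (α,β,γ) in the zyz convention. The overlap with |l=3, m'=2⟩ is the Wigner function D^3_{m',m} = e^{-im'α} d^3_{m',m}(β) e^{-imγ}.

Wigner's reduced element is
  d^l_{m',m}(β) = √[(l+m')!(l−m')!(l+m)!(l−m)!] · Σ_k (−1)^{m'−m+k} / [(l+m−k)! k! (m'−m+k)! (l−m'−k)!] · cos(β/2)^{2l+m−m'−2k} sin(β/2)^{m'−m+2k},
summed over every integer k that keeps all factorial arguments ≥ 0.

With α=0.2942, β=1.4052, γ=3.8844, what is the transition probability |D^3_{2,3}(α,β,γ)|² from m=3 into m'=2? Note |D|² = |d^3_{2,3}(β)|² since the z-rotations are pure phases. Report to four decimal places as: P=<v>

First d^3_{2,3}(β=1.4052), then the phase factors e^{-i(2)α} and e^{-i(3)γ}:
c=cos(1.4052/2)=0.763165, s=sin(1.4052/2)=0.646204; N=√[120·1·720·1]=293.938769
Admissible k: 1..1 (factorial args all ≥0)
  k=1: (−1)^0·293.9388/(120)·0.7632^5·0.6462^1 = +0.409767
d^3_{2,3}(1.4052) = +0.409767
|D^3_{2,3}|² = |d^3_{2,3}(β)|² = (+0.409767)² = 0.167909 (the z-rotation phases have unit modulus)

P=0.1679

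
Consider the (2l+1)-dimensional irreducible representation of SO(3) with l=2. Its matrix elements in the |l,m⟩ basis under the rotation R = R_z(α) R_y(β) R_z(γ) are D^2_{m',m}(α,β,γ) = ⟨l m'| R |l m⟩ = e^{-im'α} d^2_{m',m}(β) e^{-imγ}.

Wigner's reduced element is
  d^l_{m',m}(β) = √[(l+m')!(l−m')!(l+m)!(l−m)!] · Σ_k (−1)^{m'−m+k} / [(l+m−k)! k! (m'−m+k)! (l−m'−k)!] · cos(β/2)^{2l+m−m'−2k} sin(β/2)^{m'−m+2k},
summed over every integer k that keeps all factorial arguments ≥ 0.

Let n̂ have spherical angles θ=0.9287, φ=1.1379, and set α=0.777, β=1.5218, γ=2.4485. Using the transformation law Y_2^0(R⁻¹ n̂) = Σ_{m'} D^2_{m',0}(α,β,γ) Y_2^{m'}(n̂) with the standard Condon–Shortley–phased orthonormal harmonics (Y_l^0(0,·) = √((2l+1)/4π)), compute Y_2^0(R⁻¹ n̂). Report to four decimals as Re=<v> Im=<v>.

Re=0.2568 Im=0.0000

Need the full column D^2_{m',0} for m'=−2..2 at α=0.777, β=1.5218, γ=2.4485.
cos(β/2)=0.724216, sin(β/2)=0.689574
d^2_{-2,0}: single k=2 term ⇒ +0.610904;  D = +0.010260+0.610817i
d^2_{-1,0}: k∈[1..2] ⇒ +0.641594 -0.581682 = +0.059912;  D = +0.042718+0.042007i
d^2_{0,0}: k∈[0..2] ⇒ +0.275088 -0.997601 +0.226111 = -0.496402;  D = -0.496402+0.000000i
d^2_{1,0}: k∈[0..1] ⇒ -0.641594 +0.581682 = -0.059912;  D = -0.042718+0.042007i
d^2_{2,0}: single k=0 term ⇒ +0.610904;  D = +0.010260-0.610817i
Y_2^{m'}(θ=0.9287,φ=1.1379) and Σ D·Y over m':
  (+0.0103+0.6108i)·(-0.1605-0.1887i)  (+0.0427+0.0420i)·(+0.1554-0.3363i)  (-0.4964+0.0000i)·(+0.0240+0.0000i)  (-0.0427+0.0420i)·(-0.1554-0.3363i)  (+0.0103-0.6108i)·(-0.1605+0.1887i)
Y_2^0(R⁻¹ n̂) = +0.256846+0.000000i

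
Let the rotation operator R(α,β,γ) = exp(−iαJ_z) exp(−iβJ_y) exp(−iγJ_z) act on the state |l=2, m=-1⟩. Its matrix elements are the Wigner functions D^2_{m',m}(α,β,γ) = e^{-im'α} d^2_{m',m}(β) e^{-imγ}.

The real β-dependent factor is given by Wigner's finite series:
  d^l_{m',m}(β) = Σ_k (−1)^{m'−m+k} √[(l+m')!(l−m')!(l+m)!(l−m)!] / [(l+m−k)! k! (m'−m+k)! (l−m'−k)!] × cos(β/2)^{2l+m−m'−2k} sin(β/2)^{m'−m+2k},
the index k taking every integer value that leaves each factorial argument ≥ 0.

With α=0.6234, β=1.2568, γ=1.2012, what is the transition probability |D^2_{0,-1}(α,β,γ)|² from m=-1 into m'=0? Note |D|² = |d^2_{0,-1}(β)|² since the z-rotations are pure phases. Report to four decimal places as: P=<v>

First d^2_{0,-1}(β=1.2568), then the phase factors e^{-i(0)α} and e^{-i(-1)γ}:
With c≡cos(β/2)=0.808969 and s≡sin(β/2)=0.587851, N=[2·2·1·6]^{1/2}=4.898979
Admissible k: 0..1 (factorial args all ≥0)
  k=0: (−1)^1·4.8990/(2)·0.8090^3·0.5879^1 = -0.762323
  k=1: (−1)^2·4.8990/(2)·0.8090^1·0.5879^3 = +0.402541
d^2_{0,-1}(1.2568) = -0.762323 +0.402541 = -0.359782
|D^2_{0,-1}|² = |d^2_{0,-1}(β)|² = (-0.359782)² = 0.129443 (the z-rotation phases have unit modulus)

P=0.1294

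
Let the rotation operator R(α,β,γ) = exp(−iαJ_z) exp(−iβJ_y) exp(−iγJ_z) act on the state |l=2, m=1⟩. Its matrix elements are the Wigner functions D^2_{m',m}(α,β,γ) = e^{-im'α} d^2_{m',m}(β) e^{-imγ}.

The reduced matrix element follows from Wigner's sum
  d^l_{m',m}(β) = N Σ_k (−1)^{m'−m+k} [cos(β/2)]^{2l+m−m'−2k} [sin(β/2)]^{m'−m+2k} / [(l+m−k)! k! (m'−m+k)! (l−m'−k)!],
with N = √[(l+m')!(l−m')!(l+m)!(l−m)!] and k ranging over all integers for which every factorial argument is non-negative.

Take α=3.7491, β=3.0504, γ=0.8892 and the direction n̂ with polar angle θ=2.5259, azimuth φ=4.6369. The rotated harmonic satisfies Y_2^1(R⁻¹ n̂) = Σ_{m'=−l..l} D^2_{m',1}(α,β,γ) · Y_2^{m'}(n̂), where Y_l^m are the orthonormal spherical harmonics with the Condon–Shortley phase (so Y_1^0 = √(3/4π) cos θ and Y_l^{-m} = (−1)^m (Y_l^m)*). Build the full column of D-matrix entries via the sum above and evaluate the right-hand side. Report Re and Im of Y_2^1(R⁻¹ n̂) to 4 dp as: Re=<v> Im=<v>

Re=-0.1085 Im=-0.3310

Need the full column D^2_{m',1} for m'=−2..2 at α=3.7491, β=3.0504, γ=0.8892.
cos(β/2)=0.045581, sin(β/2)=0.998961
d^2_{-2,1}: single k=3 term ⇒ +0.090877;  D = +0.086096+0.029088i
d^2_{-1,1}: k∈[2..3] ⇒ +0.006220 -0.995849 = -0.989629;  D = +0.950624-0.275099i
d^2_{0,1}: k∈[1..2] ⇒ +0.000232 -0.111301 = -0.111070;  D = -0.069978+0.086253i
d^2_{1,1}: k∈[0..1] ⇒ +0.000004 -0.006220 = -0.006215;  D = +0.000460-0.006198i
d^2_{2,1}: single k=0 term ⇒ -0.000189;  D = +0.000096+0.000163i
Y_2^{m'}(θ=2.5259,φ=4.6369) and Σ D·Y over m':
  (+0.0861+0.0291i)·(-0.1274-0.0194i)  (+0.9506-0.2751i)·(+0.0275-0.3632i)  (-0.0700+0.0863i)·(+0.3152+0.0000i)  (+0.0005-0.0062i)·(-0.0275-0.3632i)  (+0.0001+0.0002i)·(-0.1274+0.0194i)
Y_2^1(R⁻¹ n̂) = -0.108541-0.331026i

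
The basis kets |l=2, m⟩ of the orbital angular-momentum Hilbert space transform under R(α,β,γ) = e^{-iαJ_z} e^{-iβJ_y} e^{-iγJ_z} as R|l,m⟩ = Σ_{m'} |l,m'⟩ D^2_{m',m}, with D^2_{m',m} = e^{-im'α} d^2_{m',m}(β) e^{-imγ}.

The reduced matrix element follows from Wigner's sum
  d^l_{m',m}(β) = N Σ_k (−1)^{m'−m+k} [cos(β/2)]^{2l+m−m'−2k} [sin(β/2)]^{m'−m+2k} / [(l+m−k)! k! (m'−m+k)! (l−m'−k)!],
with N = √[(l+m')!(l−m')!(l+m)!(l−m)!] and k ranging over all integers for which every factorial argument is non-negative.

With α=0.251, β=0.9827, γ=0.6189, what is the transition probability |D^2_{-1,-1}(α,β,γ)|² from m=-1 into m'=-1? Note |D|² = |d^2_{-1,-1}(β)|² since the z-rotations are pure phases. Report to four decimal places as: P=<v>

P=0.0073

Split into d^2_{-1,-1}(β=0.9827) × two z-phases.
With c≡cos(β/2)=0.881697 and s≡sin(β/2)=0.471817, N=[1·6·1·6]^{1/2}=6.000000
k∈{0,1} keeps every argument non-negative
  k=0: (−1)^0·6.0000/(6)·0.8817^4·0.4718^0 = +0.604334
  k=1: (−1)^1·6.0000/(2)·0.8817^2·0.4718^2 = -0.519166
d^2_{-1,-1}(0.9827) = +0.604334 -0.519166 = +0.085168
|D^2_{-1,-1}|² = |d^2_{-1,-1}(β)|² = (+0.085168)² = 0.007254 (the z-rotation phases have unit modulus)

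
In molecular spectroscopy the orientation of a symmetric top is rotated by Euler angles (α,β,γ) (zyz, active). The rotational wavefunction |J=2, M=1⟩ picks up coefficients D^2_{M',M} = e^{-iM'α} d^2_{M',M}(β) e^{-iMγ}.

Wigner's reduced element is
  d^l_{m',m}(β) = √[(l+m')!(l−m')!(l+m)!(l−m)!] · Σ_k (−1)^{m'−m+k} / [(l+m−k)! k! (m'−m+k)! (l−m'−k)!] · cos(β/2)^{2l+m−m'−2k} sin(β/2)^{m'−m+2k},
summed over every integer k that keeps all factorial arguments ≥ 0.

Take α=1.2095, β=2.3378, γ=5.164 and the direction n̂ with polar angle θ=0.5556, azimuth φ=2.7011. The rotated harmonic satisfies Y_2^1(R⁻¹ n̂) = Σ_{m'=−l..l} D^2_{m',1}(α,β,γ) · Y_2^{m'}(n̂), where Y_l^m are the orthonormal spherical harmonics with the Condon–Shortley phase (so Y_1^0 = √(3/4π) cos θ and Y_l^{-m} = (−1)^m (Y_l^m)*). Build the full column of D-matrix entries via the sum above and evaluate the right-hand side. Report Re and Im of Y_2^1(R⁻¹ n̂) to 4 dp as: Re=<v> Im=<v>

Re=-0.3254 Im=-0.1500

Need the full column D^2_{m',1} for m'=−2..2 at α=1.2095, β=2.3378, γ=5.164.
cos(β/2)=0.391164, sin(β/2)=0.920321
d^2_{-2,1}: single k=3 term ⇒ +0.609827;  D = -0.562494-0.235563i
d^2_{-1,1}: k∈[2..3] ⇒ +0.388793 -0.717393 = -0.328600;  D = +0.225876-0.238659i
d^2_{0,1}: k∈[1..2] ⇒ +0.134925 -0.746883 = -0.611958;  D = -0.267068-0.550606i
d^2_{1,1}: k∈[0..1] ⇒ +0.023412 -0.388793 = -0.365381;  D = -0.363892+0.032954i
d^2_{2,1}: single k=0 term ⇒ -0.110166;  D = -0.029489+0.106146i
Y_2^{m'}(θ=0.5556,φ=2.7011) and Σ D·Y over m':
  (-0.5625-0.2356i)·(+0.0684+0.0829i)  (+0.2259-0.2387i)·(-0.3131-0.1476i)  (-0.2671-0.5506i)·(+0.3676+0.0000i)  (-0.3639+0.0330i)·(+0.3131-0.1476i)  (-0.0295+0.1061i)·(+0.0684-0.0829i)
Y_2^1(R⁻¹ n̂) = -0.325367-0.149983i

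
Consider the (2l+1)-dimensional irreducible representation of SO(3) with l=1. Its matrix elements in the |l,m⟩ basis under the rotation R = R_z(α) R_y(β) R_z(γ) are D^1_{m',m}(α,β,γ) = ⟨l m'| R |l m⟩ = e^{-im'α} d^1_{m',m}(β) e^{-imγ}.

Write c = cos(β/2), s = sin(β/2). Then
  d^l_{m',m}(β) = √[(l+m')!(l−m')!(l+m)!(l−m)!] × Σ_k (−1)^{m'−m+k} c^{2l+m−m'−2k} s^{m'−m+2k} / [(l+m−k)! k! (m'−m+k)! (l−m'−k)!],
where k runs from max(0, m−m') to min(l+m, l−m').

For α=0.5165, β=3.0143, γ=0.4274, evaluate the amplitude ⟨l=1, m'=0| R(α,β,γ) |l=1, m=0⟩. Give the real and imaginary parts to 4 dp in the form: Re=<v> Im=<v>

First d^1_{0,0}(β=3.0143), then the phase factors e^{-i(0)α} and e^{-i(0)γ}:
With c≡cos(β/2)=0.063603 and s≡sin(β/2)=0.997975, N=[1·1·1·1]^{1/2}=1.000000
Admissible k: 0..1 (factorial args all ≥0)
  k=0: (−1)^0·1.0000/(1)·0.0636^2·0.9980^0 = +0.004045
  k=1: (−1)^1·1.0000/(1)·0.0636^0·0.9980^2 = -0.995955
d^1_{0,0}(3.0143) = +0.004045 -0.995955 = -0.991909
Phases: e^{-i·(0)·0.5165}=+1.000000+0.000000i, e^{-i·(0)·0.4274}=+1.000000+0.000000i ⇒ D=-0.991909+0.000000i

Re=-0.9919 Im=0.0000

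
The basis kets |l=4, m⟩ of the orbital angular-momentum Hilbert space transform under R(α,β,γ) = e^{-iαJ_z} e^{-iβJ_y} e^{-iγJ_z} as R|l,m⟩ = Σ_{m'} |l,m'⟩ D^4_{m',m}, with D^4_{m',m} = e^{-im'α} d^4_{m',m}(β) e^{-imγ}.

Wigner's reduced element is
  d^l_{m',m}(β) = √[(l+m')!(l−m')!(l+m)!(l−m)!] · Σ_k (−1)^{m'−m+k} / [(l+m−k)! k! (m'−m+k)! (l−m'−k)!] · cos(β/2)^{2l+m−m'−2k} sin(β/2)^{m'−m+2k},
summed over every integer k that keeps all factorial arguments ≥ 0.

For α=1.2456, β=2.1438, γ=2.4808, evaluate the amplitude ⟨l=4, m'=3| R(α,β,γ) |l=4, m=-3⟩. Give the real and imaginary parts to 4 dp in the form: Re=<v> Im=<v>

Split into d^4_{3,-3}(β=2.1438) × two z-phases.
Half-angle: c=0.478457, s=0.878111. N=√(5040·1·1·5040)=5040.000000
The bounds max(0,m−m')=0 and min(l+m,l−m')=1 give 2 terms
  k=0: (−1)^6·5040.0000/(720)·0.4785^2·0.8781^6 = +0.734650
  k=1: (−1)^7·5040.0000/(5040)·0.4785^0·0.8781^8 = -0.353505
d^4_{3,-3}(2.1438) = +0.734650 -0.353505 = +0.381144
Phases: e^{-i·(3)·1.2456}=-0.828032+0.560680i, e^{-i·(-3)·2.4808}=+0.400059+0.916489i ⇒ D=-0.322113-0.203751i

Re=-0.3221 Im=-0.2038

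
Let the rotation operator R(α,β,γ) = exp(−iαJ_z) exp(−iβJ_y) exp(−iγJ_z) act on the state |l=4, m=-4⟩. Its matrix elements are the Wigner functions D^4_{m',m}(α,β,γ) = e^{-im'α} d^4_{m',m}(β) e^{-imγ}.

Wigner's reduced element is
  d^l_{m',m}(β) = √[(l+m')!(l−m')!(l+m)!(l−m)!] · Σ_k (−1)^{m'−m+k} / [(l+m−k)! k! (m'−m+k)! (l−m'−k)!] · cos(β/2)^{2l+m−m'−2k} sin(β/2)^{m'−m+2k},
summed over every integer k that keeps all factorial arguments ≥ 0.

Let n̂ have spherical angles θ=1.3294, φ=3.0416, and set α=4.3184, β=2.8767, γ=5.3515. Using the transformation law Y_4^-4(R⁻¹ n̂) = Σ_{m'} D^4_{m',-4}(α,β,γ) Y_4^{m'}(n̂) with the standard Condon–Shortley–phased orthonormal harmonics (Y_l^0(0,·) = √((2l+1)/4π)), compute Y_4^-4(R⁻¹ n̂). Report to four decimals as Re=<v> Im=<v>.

Need the full column D^4_{m',-4} for m'=−4..4 at α=4.3184, β=2.8767, γ=5.3515.
cos(β/2)=0.132059, sin(β/2)=0.991242
d^4_{-4,-4}: single k=0 term ⇒ +0.000000;  D = +0.000000+0.000000i
d^4_{-3,-4}: single k=0 term ⇒ -0.000002;  D = +0.000002-0.000000i
d^4_{-2,-4}: single k=0 term ⇒ +0.000028;  D = +0.000005-0.000027i
d^4_{-1,-4}: single k=0 term ⇒ -0.000293;  D = -0.000243-0.000163i
d^4_{0,-4}: single k=0 term ⇒ +0.002457;  D = -0.002048+0.001357i
d^4_{1,-4}: single k=0 term ⇒ -0.016493;  D = +0.003134+0.016193i
d^4_{2,-4}: single k=0 term ⇒ +0.087538;  D = +0.085743+0.017634i
d^4_{3,-4}: single k=0 term ⇒ -0.351214;  D = +0.197387-0.290499i
d^4_{4,-4}: single k=0 term ⇒ +0.932045;  D = -0.510774-0.779626i
Y_4^{m'}(θ=1.3294,φ=3.0416) and Σ D·Y over m':
  (+0.0000+0.0000i)·(+0.3623+0.1532i)  (+0.0000-0.0000i)·(-0.2617-0.0809i)  (+0.0000-0.0000i)·(-0.1855-0.0376i)  (-0.0002-0.0002i)·(+0.2841+0.0285i)  (-0.0020+0.0014i)·(+0.1481+0.0000i)  (+0.0031+0.0162i)·(-0.2841+0.0285i)  (+0.0857+0.0176i)·(-0.1855+0.0376i)  (+0.1974-0.2905i)·(+0.2617-0.0809i)  (-0.5108-0.7796i)·(+0.3623-0.1532i)
Y_4^-4(R⁻¹ n̂) = -0.294650-0.300663i

Re=-0.2946 Im=-0.3007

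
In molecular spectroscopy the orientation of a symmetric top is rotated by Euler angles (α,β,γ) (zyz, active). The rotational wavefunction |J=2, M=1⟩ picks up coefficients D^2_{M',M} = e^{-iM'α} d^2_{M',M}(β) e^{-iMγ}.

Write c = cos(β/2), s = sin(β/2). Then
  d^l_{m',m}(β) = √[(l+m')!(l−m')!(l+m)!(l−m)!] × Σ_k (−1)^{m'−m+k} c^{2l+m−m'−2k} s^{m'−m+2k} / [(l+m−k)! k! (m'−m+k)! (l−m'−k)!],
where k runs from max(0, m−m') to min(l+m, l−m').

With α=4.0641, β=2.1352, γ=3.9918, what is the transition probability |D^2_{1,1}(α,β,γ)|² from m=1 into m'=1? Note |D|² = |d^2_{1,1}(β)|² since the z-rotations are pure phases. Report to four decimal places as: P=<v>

P=0.2317

D^2_{1,1}(4.0641,2.1352,3.9918) = e^{-i·1·4.0641}·d^2_{1,1}(2.1352)·e^{-i·1·3.9918}. Compute d first:
Half-angle: c=0.482228, s=0.876046. N=√(6·1·6·1)=6.000000
Admissible k: 0..1 (factorial args all ≥0)
  k=0: (−1)^0·6.0000/(6)·0.4822^4·0.8760^0 = +0.054077
  k=1: (−1)^1·6.0000/(2)·0.4822^2·0.8760^2 = -0.535402
d^2_{1,1}(2.1352) = +0.054077 -0.535402 = -0.481325
|D^2_{1,1}|² = |d^2_{1,1}(β)|² = (-0.481325)² = 0.231674 (the z-rotation phases have unit modulus)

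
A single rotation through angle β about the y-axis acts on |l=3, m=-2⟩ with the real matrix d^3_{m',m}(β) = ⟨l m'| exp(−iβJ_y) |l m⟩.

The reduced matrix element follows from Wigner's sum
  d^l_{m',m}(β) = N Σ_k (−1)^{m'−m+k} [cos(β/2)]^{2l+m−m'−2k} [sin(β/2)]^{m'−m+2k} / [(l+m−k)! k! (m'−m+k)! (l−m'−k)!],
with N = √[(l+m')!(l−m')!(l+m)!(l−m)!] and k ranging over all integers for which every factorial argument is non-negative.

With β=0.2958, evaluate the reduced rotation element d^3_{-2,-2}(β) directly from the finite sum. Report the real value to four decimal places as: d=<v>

d^3_{-2,-2}(β=0.2958) via Wigner's sum:
With c≡cos(β/2)=0.989083 and s≡sin(β/2)=0.147361, N=[1·120·1·120]^{1/2}=120.000000
The bounds max(0,m−m')=0 and min(l+m,l−m')=1 give 2 terms
  k=0: (−1)^0·120.0000/(120)·0.9891^6·0.1474^0 = +0.936258
  k=1: (−1)^1·120.0000/(24)·0.9891^4·0.1474^2 = -0.103913
d^3_{-2,-2}(0.2958) = +0.936258 -0.103913 = +0.832346

d=0.8323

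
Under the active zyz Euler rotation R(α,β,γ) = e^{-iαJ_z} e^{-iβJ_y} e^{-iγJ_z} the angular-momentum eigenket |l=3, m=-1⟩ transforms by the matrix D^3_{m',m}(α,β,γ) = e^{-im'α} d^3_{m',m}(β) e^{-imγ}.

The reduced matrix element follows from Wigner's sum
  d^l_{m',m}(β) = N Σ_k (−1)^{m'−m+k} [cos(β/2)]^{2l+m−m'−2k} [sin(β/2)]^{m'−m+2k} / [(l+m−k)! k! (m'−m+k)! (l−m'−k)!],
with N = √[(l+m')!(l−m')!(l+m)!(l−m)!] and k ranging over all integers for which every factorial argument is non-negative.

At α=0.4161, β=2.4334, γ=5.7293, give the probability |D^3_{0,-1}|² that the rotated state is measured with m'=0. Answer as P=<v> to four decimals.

P=0.2817

D^3_{0,-1}(0.4161,2.4334,5.7293) = e^{-i·0·0.4161}·d^3_{0,-1}(2.4334)·e^{-i·-1·5.7293}. Compute d first:
Half-angle: c=0.346743, s=0.937960. N=√(6·6·2·24)=41.569219
The bounds max(0,m−m')=0 and min(l+m,l−m')=2 give 3 terms
  k=0: (−1)^1·41.5692/(12)·0.3467^5·0.9380^1 = -0.016286
  k=1: (−1)^2·41.5692/(4)·0.3467^3·0.9380^3 = +0.357510
  k=2: (−1)^3·41.5692/(12)·0.3467^1·0.9380^5 = -0.872008
d^3_{0,-1}(2.4334) = -0.016286 +0.357510 -0.872008 = -0.530784
|D^3_{0,-1}|² = |d^3_{0,-1}(β)|² = (-0.530784)² = 0.281731 (the z-rotation phases have unit modulus)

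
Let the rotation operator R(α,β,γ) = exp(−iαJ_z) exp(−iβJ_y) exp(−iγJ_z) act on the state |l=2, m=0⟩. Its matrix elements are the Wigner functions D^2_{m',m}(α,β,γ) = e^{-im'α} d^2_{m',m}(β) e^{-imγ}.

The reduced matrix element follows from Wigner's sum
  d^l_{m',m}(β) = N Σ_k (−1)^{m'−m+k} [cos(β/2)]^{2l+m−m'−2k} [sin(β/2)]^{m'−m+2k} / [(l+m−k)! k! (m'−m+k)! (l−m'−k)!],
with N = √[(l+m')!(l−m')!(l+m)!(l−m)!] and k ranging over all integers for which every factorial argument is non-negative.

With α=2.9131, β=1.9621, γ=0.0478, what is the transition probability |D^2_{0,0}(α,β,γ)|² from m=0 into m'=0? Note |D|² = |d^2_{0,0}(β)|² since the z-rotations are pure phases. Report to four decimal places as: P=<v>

P=0.0794

First d^2_{0,0}(β=1.9621), then the phase factors e^{-i(0)α} and e^{-i(0)γ}:
c=cos(1.9621/2)=0.556150, s=sin(1.9621/2)=0.831082; N=√[2·2·2·2]=4.000000
k: max(0,(0)−(0))=0 … min(2+(0),2−(0))=2
  k=0: (−1)^0·4.0000/(4)·0.5562^4·0.8311^0 = +0.095668
  k=1: (−1)^1·4.0000/(1)·0.5562^2·0.8311^2 = -0.854539
  k=2: (−1)^2·4.0000/(4)·0.5562^0·0.8311^4 = +0.477062
d^2_{0,0}(1.9621) = +0.095668 -0.854539 +0.477062 = -0.281808
|D^2_{0,0}|² = |d^2_{0,0}(β)|² = (-0.281808)² = 0.079416 (the z-rotation phases have unit modulus)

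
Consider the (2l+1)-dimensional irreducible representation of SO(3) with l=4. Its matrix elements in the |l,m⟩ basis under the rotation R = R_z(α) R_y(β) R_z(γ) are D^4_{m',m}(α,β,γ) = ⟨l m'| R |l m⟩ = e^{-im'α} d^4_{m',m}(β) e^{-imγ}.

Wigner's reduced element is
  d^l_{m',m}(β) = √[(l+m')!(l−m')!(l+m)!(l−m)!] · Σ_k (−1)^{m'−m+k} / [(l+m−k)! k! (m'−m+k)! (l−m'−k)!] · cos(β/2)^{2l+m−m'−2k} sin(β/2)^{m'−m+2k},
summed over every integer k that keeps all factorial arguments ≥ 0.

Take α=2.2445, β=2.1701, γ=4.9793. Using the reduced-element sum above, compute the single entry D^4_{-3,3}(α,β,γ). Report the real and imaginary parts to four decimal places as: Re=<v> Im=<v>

D^4_{-3,3}(2.2445,2.1701,4.9793) = e^{-i·-3·2.2445}·d^4_{-3,3}(2.1701)·e^{-i·3·4.9793}. Compute d first:
c=cos(2.1701/2)=0.466868, s=sin(2.1701/2)=0.884327; N=√[1·5040·5040·1]=5040.000000
k∈{6,7} keeps every argument non-negative
  k=6: (−1)^0·5040.0000/(720)·0.4669^2·0.8843^6 = +0.729733
  k=7: (−1)^1·5040.0000/(5040)·0.4669^0·0.8843^8 = -0.374026
d^4_{-3,3}(2.1701) = +0.729733 -0.374026 = +0.355706
Attach z-rotation phases: D = e^{-i(-3)(2.2445)}·(+0.355706)·e^{-i(3)(4.9793)} = -0.122111-0.334090i

Re=-0.1221 Im=-0.3341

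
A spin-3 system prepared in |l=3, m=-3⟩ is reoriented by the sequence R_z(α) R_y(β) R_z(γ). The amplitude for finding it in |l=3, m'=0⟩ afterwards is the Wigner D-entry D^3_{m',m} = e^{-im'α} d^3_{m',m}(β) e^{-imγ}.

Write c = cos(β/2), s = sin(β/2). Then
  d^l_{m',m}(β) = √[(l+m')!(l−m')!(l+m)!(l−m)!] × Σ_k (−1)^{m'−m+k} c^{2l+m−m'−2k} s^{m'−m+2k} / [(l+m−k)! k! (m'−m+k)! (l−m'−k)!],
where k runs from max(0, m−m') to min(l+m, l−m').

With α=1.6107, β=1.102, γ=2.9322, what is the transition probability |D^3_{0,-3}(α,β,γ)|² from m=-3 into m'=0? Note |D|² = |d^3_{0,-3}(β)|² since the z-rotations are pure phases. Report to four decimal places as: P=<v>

P=0.1575

D^3_{0,-3}(1.6107,1.102,2.9322) = e^{-i·0·1.6107}·d^3_{0,-3}(1.102)·e^{-i·-3·2.9322}. Compute d first:
With c≡cos(β/2)=0.852001 and s≡sin(β/2)=0.523539, N=[6·6·1·720]^{1/2}=160.996894
k: max(0,(-3)−(0))=0 … min(3+(-3),3−(0))=0
  k=0: (−1)^3·160.9969/(36)·0.8520^3·0.5235^3 = -0.396903
d^3_{0,-3}(1.102) = -0.396903
|D^3_{0,-3}|² = |d^3_{0,-3}(β)|² = (-0.396903)² = 0.157532 (the z-rotation phases have unit modulus)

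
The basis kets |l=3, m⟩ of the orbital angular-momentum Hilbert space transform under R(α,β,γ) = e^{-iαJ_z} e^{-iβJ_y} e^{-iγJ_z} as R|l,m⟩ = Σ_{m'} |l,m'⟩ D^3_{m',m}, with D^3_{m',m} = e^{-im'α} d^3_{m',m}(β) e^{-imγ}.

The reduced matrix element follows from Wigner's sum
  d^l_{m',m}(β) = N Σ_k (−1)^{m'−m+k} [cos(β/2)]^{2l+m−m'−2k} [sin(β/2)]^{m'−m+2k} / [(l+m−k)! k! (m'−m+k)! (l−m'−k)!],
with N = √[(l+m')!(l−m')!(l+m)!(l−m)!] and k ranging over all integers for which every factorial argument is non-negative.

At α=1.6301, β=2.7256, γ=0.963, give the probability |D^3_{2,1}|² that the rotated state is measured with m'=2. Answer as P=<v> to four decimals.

Split into d^3_{2,1}(β=2.7256) × two z-phases.
Half-angle: c=0.206500, s=0.978447. N=√(120·1·24·2)=75.894664
Admissible k: 0..1 (factorial args all ≥0)
  k=0: (−1)^1·75.8947/(24)·0.2065^5·0.9784^1 = -0.001162
  k=1: (−1)^2·75.8947/(12)·0.2065^3·0.9784^3 = +0.052168
d^3_{2,1}(2.7256) = -0.001162 +0.052168 = +0.051006
|D^3_{2,1}|² = |d^3_{2,1}(β)|² = (+0.051006)² = 0.002602 (the z-rotation phases have unit modulus)

P=0.0026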